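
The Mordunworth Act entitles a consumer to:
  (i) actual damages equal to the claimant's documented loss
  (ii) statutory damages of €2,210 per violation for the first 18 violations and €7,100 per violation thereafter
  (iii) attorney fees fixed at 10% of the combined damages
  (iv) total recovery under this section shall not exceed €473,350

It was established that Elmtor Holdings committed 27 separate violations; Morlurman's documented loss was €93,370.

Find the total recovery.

€216,755

First 18 violations: 18 × €2,210 = €39,780
Remaining violations: (27 − 18) × €7,100 = €63,900
Statutory damages: €39,780 + €63,900 = €103,680
Combined damages: €93,370 + €103,680 = €197,050
Attorney fees: 10% of €197,050 = €19,705
Total before cap: €197,050 + €19,705 = €216,755
Cap at €473,350: €216,755 is within the cap, no reduction.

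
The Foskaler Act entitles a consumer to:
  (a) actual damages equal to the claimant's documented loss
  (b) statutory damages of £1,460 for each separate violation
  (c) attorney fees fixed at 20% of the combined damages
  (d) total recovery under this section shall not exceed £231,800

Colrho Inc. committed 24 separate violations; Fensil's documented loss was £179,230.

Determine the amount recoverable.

Statutory damages: 24 × £1,460 = £35,040
Combined damages: £179,230 + £35,040 = £214,270
Attorney fees: 20% of £214,270 = £42,854
Total before cap: £214,270 + £42,854 = £257,124
Cap at £231,800: £257,124 exceeds the cap → £231,800

£231,800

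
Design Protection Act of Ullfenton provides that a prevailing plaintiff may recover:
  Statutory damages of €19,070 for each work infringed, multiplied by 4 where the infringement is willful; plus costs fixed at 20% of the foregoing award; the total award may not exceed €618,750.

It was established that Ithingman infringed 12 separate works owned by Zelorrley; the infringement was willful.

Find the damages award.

€618,750

Statutory damages: 12 × €19,070 = €228,840
Multiplied by 4: 4 × €228,840 = €915,360
Costs: 20% of €915,360 = €183,072
Award plus costs: €915,360 + €183,072 = €1,098,432
Cap at €618,750: €1,098,432 exceeds the cap → €618,750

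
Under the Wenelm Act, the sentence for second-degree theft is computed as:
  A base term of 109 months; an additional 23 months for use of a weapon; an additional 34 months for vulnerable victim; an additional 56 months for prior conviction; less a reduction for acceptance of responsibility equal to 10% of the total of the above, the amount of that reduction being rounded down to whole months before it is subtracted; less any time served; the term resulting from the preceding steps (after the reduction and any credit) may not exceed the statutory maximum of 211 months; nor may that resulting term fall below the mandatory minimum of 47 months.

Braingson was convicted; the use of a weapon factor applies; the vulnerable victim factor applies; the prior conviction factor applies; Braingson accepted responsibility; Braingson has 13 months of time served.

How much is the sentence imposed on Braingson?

Use of a weapon enhancement: +23 months
Vulnerable victim enhancement: +34 months
Prior conviction enhancement: +56 months
Adjusted term: 109 months + 23 months + 34 months + 56 months = 222 months
Acceptance of responsibility reduction: 10% of 222 months = 22 months (rounded down)
After reduction: 222 − 22 = 200 months
Less time served: 200 months − 13 months = 187 months
Cap at 211 months: 187 months is within the cap, no reduction.
Minimum 47 months: 187 months meets the minimum, no increase.

187 months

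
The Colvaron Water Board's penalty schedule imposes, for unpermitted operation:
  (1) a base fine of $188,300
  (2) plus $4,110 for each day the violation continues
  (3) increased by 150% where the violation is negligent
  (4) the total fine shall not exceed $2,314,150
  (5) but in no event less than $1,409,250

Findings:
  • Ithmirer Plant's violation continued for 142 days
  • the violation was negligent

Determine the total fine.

$1,929,800

Per-day component: 142 × $4,110 = $583,620
Base plus per-day: $188,300 + $583,620 = $771,920
Enhancement: 150% of $771,920 = $1,157,880
Enhanced fine: $771,920 + $1,157,880 = $1,929,800
Cap at $2,314,150: $1,929,800 is within the cap, no reduction.
Minimum $1,409,250: $1,929,800 meets the minimum, no increase.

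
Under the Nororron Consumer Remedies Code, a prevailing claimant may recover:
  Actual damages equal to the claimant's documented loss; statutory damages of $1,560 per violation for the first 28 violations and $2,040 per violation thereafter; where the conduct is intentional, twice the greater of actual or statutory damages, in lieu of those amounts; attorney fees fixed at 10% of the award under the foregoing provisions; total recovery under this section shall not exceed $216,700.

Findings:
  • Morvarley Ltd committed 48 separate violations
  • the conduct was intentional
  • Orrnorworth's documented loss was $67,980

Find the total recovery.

First 28 violations: 28 × $1,560 = $43,680
Remaining violations: (48 − 28) × $2,040 = $40,800
Statutory damages: $43,680 + $40,800 = $84,480
Greater of actual damages ($67,980) or statutory damages ($84,480): $84,480
Doubled: 2 × $84,480 = $168,960
Attorney fees: 10% of $168,960 = $16,896
Total before cap: $168,960 + $16,896 = $185,856
Cap at $216,700: $185,856 is within the cap, no reduction.

$185,856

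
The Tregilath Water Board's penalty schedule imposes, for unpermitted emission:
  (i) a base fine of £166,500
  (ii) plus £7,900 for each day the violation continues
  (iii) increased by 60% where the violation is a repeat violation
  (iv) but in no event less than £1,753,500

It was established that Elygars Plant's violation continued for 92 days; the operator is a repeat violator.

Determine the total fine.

Per-day component: 92 × £7,900 = £726,800
Base plus per-day: £166,500 + £726,800 = £893,300
Enhancement: 60% of £893,300 = £535,980
Enhanced fine: £893,300 + £535,980 = £1,429,280
Minimum £1,753,500: £1,429,280 is below the minimum → £1,753,500

£1,753,500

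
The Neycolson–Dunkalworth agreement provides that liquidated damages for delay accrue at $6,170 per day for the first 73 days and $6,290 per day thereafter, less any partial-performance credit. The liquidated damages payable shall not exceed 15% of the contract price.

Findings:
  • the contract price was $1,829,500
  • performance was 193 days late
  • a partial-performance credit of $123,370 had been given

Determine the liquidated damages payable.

First 73 days: 73 × $6,170 = $450,410
Remaining days: (193 − 73) × $6,290 = $754,800
Accrued per-day damages: $450,410 + $754,800 = $1,205,210
Less partial-performance credit: $1,205,210 − $123,370 = $1,081,840
Cap: 15% of $1,829,500 = $274,425
Cap at $274,425: $1,081,840 exceeds the cap → $274,425

$274,425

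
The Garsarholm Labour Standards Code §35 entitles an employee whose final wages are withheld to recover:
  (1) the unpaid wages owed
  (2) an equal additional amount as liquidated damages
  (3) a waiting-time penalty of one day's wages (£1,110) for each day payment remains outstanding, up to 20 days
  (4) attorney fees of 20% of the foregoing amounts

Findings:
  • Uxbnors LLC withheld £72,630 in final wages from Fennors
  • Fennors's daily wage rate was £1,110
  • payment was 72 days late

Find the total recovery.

Liquidated damages (equal amount): £72,630
Penalty days: min(72, 20) = 20
Waiting-time penalty: 20 × £1,110 = £22,200
Subtotal: £72,630 + £72,630 + £22,200 = £167,460
Attorney fees: 20% of £167,460 = £33,492
Total award: £167,460 + £33,492 = £200,952

£200,952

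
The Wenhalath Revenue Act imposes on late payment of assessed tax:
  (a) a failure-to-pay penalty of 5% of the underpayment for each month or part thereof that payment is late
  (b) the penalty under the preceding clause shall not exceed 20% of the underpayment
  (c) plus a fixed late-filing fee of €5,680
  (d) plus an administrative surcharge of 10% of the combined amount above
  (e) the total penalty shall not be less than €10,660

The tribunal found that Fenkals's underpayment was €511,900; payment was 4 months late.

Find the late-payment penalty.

Accrued rate: 5% × 4 = 20%, capped at 20% → 20%
Failure-to-pay penalty: 20% of €511,900 = €102,380
Penalty before surcharge: €102,380 + €5,680 = €108,060
Administrative surcharge: 10% of €108,060 = €10,806
Total penalty: €108,060 + €10,806 = €118,866
Minimum €10,660: €118,866 meets the minimum, no increase.

€118,866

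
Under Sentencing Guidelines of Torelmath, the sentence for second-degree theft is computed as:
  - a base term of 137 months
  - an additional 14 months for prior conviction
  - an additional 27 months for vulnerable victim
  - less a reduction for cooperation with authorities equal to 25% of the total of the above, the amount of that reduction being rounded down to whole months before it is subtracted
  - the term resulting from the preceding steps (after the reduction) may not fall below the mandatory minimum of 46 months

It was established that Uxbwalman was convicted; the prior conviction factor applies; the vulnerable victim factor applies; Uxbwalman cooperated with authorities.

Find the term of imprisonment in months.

Prior conviction enhancement: +14 months
Vulnerable victim enhancement: +27 months
Adjusted term: 137 months + 14 months + 27 months = 178 months
Cooperation with authorities reduction: 25% of 178 months = 44 months (rounded down)
After reduction: 178 − 44 = 134 months
Minimum 46 months: 134 months meets the minimum, no increase.

134 months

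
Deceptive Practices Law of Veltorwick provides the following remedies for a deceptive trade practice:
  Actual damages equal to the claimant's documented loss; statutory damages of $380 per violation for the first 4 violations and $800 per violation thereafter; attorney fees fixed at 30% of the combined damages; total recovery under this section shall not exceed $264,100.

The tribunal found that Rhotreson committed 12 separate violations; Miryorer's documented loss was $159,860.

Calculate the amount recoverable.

First 4 violations: 4 × $380 = $1,520
Remaining violations: (12 − 4) × $800 = $6,400
Statutory damages: $1,520 + $6,400 = $7,920
Combined damages: $159,860 + $7,920 = $167,780
Attorney fees: 30% of $167,780 = $50,334
Total before cap: $167,780 + $50,334 = $218,114
Cap at $264,100: $218,114 is within the cap, no reduction.

$218,114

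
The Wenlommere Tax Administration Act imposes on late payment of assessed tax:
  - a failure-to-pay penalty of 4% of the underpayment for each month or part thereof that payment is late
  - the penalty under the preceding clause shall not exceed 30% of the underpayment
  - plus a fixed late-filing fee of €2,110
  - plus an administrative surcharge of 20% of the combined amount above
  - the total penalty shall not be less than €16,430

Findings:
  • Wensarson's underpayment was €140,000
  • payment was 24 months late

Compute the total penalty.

Accrued rate: 4% × 24 = 96%, capped at 30% → 30%
Failure-to-pay penalty: 30% of €140,000 = €42,000
Penalty before surcharge: €42,000 + €2,110 = €44,110
Administrative surcharge: 20% of €44,110 = €8,822
Total penalty: €44,110 + €8,822 = €52,932
Minimum €16,430: €52,932 meets the minimum, no increase.

€52,932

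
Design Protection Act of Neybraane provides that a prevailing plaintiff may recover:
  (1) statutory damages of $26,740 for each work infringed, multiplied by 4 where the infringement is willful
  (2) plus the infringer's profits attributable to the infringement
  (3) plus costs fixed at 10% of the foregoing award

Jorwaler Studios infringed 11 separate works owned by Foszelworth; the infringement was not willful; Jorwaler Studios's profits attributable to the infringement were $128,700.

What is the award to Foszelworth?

Statutory damages: 11 × $26,740 = $294,140
Infringement not willful: no ×4 enhancement.
Combined award: $294,140 + $128,700 = $422,840
Costs: 10% of $422,840 = $42,284
Award plus costs: $422,840 + $42,284 = $465,124

$465,124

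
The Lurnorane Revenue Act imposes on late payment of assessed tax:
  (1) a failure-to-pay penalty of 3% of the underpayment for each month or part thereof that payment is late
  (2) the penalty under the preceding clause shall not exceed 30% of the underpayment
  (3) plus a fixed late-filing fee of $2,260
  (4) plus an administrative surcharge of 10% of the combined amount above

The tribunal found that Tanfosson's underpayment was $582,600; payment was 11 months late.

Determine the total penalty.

Accrued rate: 3% × 11 = 33%, capped at 30% → 30%
Failure-to-pay penalty: 30% of $582,600 = $174,780
Penalty before surcharge: $174,780 + $2,260 = $177,040
Administrative surcharge: 10% of $177,040 = $17,704
Total penalty: $177,040 + $17,704 = $194,744

Penalty: $194,744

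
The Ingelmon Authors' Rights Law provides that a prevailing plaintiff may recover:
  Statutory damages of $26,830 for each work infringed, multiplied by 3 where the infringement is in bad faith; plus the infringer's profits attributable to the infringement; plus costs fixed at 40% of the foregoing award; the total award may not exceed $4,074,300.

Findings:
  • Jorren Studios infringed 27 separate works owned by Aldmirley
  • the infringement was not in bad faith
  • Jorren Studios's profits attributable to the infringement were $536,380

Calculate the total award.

$1,765,106

Statutory damages: 27 × $26,830 = $724,410
Infringement not in bad faith: no ×3 enhancement.
Combined award: $724,410 + $536,380 = $1,260,790
Costs: 40% of $1,260,790 = $504,316
Award plus costs: $1,260,790 + $504,316 = $1,765,106
Cap at $4,074,300: $1,765,106 is within the cap, no reduction.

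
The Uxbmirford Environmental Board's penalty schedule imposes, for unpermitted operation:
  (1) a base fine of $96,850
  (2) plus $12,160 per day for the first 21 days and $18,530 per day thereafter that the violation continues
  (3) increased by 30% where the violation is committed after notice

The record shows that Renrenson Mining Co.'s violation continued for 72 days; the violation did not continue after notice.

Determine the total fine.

$1,297,240

First 21 days: 21 × $12,160 = $255,360
Remaining days: (72 − 21) × $18,530 = $945,030
Per-day component: $255,360 + $945,030 = $1,200,390
Base plus per-day: $96,850 + $1,200,390 = $1,297,240
The violation did not continue after notice: no 30% increase.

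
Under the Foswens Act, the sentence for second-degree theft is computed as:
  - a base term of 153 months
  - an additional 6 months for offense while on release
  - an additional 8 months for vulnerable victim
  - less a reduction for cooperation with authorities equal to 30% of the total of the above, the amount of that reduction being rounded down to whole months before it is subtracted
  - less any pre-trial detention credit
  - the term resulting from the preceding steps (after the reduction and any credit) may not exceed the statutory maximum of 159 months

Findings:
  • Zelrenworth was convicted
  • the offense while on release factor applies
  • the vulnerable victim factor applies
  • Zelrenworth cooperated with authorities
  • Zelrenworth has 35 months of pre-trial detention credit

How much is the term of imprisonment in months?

Sentence: 82 months

Offense while on release enhancement: +6 months
Vulnerable victim enhancement: +8 months
Adjusted term: 153 months + 6 months + 8 months = 167 months
Cooperation with authorities reduction: 30% of 167 months = 50 months (rounded down)
After reduction: 167 − 50 = 117 months
Less pre-trial detention credit: 117 months − 35 months = 82 months
Cap at 159 months: 82 months is within the cap, no reduction.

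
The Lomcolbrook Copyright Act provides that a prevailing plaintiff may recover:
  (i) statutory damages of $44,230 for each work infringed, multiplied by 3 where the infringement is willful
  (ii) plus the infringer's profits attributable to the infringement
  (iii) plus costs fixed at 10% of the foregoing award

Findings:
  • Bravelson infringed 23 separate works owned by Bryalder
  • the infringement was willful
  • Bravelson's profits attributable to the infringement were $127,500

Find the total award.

$3,497,307

Statutory damages: 23 × $44,230 = $1,017,290
Trebled: 3 × $1,017,290 = $3,051,870
Combined award: $3,051,870 + $127,500 = $3,179,370
Costs: 10% of $3,179,370 = $317,937
Award plus costs: $3,179,370 + $317,937 = $3,497,307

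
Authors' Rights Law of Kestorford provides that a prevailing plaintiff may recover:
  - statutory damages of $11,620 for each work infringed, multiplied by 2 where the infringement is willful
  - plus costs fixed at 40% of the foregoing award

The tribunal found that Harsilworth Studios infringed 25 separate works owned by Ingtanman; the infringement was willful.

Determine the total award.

Statutory damages: 25 × $11,620 = $290,500
Doubled: 2 × $290,500 = $581,000
Costs: 40% of $581,000 = $232,400
Award plus costs: $581,000 + $232,400 = $813,400

Award: $813,400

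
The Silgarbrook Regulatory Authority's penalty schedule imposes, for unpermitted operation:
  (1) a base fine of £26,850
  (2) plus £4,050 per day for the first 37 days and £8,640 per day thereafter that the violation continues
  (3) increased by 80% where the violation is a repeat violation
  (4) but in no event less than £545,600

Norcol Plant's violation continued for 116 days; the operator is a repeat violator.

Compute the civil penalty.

£1,546,668

First 37 days: 37 × £4,050 = £149,850
Remaining days: (116 − 37) × £8,640 = £682,560
Per-day component: £149,850 + £682,560 = £832,410
Base plus per-day: £26,850 + £832,410 = £859,260
Enhancement: 80% of £859,260 = £687,408
Enhanced fine: £859,260 + £687,408 = £1,546,668
Minimum £545,600: £1,546,668 meets the minimum, no increase.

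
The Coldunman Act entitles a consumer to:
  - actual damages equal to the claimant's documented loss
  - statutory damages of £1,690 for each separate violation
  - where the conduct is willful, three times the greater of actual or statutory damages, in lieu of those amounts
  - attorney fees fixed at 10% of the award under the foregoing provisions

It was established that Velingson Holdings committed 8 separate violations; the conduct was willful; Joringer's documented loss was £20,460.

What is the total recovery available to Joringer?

Statutory damages: 8 × £1,690 = £13,520
Greater of actual damages (£20,460) or statutory damages (£13,520): £20,460
Trebled: 3 × £20,460 = £61,380
Attorney fees: 10% of £61,380 = £6,138
Total recovery: £61,380 + £6,138 = £67,518

£67,518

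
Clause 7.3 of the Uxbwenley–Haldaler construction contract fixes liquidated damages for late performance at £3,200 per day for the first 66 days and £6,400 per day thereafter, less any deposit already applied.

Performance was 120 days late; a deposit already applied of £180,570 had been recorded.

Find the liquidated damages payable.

First 66 days: 66 × £3,200 = £211,200
Remaining days: (120 − 66) × £6,400 = £345,600
Accrued per-day damages: £211,200 + £345,600 = £556,800
Less deposit already applied: £556,800 − £180,570 = £376,230

£376,230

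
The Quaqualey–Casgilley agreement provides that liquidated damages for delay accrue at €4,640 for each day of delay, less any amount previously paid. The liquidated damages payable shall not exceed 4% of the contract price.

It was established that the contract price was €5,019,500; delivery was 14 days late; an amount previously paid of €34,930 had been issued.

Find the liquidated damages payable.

€30,030

Per-day damages: 14 × €4,640 = €64,960
Less amount previously paid: €64,960 − €34,930 = €30,030
Cap: 4% of €5,019,500 = €200,780
Cap at €200,780: €30,030 is within the cap, no reduction.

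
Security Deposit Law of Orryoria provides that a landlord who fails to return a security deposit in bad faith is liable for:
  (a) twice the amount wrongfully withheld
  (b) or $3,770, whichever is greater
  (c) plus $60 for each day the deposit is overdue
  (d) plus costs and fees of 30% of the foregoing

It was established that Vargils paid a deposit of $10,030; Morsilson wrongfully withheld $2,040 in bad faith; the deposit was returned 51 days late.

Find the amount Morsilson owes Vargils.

Doubled: 2 × $2,040 = $4,080
Minimum $3,770: $4,080 meets the minimum, no increase.
Late-return penalty: 51 × $60 = $3,060
Damages plus late penalty: $4,080 + $3,060 = $7,140
Costs and fees: 30% of $7,140 = $2,142
Total recovery: $7,140 + $2,142 = $9,282

$9,282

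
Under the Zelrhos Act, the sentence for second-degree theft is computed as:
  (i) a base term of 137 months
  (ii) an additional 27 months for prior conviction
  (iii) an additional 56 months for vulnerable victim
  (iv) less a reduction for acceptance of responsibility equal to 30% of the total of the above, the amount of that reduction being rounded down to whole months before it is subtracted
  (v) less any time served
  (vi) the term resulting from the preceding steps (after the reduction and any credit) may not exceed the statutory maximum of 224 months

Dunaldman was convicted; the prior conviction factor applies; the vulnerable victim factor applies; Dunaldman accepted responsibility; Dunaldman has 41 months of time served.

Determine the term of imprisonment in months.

Prior conviction enhancement: +27 months
Vulnerable victim enhancement: +56 months
Adjusted term: 137 months + 27 months + 56 months = 220 months
Acceptance of responsibility reduction: 30% of 220 months = 66 months (rounded down)
After reduction: 220 − 66 = 154 months
Less time served: 154 months − 41 months = 113 months
Cap at 224 months: 113 months is within the cap, no reduction.

Sentence: 113 months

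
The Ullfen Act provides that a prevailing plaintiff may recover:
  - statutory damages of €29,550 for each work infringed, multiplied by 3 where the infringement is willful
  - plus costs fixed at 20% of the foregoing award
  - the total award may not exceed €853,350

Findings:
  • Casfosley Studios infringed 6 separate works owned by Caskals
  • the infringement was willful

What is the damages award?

€638,280

Statutory damages: 6 × €29,550 = €177,300
Trebled: 3 × €177,300 = €531,900
Costs: 20% of €531,900 = €106,380
Award plus costs: €531,900 + €106,380 = €638,280
Cap at €853,350: €638,280 is within the cap, no reduction.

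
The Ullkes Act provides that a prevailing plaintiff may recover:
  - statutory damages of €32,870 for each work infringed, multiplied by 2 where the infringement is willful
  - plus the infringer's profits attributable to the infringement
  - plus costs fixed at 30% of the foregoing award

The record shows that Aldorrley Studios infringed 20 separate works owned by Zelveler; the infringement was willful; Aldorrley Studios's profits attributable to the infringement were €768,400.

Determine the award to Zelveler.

€2,708,160

Statutory damages: 20 × €32,870 = €657,400
Doubled: 2 × €657,400 = €1,314,800
Combined award: €1,314,800 + €768,400 = €2,083,200
Costs: 30% of €2,083,200 = €624,960
Award plus costs: €2,083,200 + €624,960 = €2,708,160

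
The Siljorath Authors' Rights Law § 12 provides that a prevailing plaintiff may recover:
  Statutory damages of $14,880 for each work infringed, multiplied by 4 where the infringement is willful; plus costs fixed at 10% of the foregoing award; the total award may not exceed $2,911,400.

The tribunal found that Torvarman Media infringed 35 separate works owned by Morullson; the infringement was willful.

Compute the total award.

Statutory damages: 35 × $14,880 = $520,800
Multiplied by 4: 4 × $520,800 = $2,083,200
Costs: 10% of $2,083,200 = $208,320
Award plus costs: $2,083,200 + $208,320 = $2,291,520
Cap at $2,911,400: $2,291,520 is within the cap, no reduction.

$2,291,520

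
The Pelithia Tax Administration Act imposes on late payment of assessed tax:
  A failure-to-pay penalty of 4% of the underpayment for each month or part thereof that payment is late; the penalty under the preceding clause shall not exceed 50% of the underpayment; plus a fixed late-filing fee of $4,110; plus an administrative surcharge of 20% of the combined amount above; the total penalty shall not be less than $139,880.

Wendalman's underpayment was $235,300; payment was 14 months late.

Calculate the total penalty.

Penalty: $146,112

Accrued rate: 4% × 14 = 56%, capped at 50% → 50%
Failure-to-pay penalty: 50% of $235,300 = $117,650
Penalty before surcharge: $117,650 + $4,110 = $121,760
Administrative surcharge: 20% of $121,760 = $24,352
Total penalty: $121,760 + $24,352 = $146,112
Minimum $139,880: $146,112 meets the minimum, no increase.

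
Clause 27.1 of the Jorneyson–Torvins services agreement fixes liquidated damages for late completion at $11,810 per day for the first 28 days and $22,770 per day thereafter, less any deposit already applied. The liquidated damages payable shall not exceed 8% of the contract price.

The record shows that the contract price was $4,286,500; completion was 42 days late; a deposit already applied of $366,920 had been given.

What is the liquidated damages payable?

First 28 days: 28 × $11,810 = $330,680
Remaining days: (42 − 28) × $22,770 = $318,780
Accrued per-day damages: $330,680 + $318,780 = $649,460
Less deposit already applied: $649,460 − $366,920 = $282,540
Cap: 8% of $4,286,500 = $342,920
Cap at $342,920: $282,540 is within the cap, no reduction.

$282,540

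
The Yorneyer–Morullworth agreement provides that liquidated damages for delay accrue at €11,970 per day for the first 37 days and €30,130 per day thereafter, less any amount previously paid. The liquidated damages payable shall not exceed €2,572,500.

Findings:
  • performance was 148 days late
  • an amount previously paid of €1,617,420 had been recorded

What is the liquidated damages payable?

First 37 days: 37 × €11,970 = €442,890
Remaining days: (148 − 37) × €30,130 = €3,344,430
Accrued per-day damages: €442,890 + €3,344,430 = €3,787,320
Less amount previously paid: €3,787,320 − €1,617,420 = €2,169,900
Cap at €2,572,500: €2,169,900 is within the cap, no reduction.

€2,169,900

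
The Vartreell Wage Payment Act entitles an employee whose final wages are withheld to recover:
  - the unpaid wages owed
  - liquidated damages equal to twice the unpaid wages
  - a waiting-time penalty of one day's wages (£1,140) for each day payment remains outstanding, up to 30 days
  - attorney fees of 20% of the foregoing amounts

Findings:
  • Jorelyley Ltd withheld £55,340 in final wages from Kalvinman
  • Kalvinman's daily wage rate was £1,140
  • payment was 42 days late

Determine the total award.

Doubled: 2 × £55,340 = £110,680
Penalty days: min(42, 30) = 30
Waiting-time penalty: 30 × £1,140 = £34,200
Subtotal: £55,340 + £110,680 + £34,200 = £200,220
Attorney fees: 20% of £200,220 = £40,044
Total award: £200,220 + £40,044 = £240,264

£240,264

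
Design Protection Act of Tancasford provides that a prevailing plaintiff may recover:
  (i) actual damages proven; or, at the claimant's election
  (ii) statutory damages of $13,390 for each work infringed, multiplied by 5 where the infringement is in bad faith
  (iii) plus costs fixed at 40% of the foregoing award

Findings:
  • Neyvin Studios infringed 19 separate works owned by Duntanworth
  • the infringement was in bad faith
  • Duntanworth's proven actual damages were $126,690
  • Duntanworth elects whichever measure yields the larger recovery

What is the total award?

$1,780,870

Statutory damages: 19 × $13,390 = $254,410
Multiplied by 5: 5 × $254,410 = $1,272,050
Greater of actual damages ($126,690) or enhanced statutory damages ($1,272,050): $1,272,050
Costs: 40% of $1,272,050 = $508,820
Award plus costs: $1,272,050 + $508,820 = $1,780,870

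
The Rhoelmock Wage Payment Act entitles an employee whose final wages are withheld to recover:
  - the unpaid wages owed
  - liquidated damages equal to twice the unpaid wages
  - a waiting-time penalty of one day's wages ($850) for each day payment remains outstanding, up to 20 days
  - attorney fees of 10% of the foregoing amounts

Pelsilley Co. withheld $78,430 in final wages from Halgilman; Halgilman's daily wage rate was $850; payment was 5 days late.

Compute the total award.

Doubled: 2 × $78,430 = $156,860
Penalty days: min(5, 20) = 5
Waiting-time penalty: 5 × $850 = $4,250
Subtotal: $78,430 + $156,860 + $4,250 = $239,540
Attorney fees: 10% of $239,540 = $23,954
Total award: $239,540 + $23,954 = $263,494

Total award: $263,494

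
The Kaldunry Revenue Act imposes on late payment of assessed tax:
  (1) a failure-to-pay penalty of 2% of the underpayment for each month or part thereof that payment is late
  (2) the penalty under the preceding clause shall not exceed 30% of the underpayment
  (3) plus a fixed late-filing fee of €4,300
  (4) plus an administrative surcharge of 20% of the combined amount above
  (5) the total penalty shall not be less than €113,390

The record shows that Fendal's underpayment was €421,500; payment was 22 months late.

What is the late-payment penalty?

€156,900

Accrued rate: 2% × 22 = 44%, capped at 30% → 30%
Failure-to-pay penalty: 30% of €421,500 = €126,450
Penalty before surcharge: €126,450 + €4,300 = €130,750
Administrative surcharge: 20% of €130,750 = €26,150
Total penalty: €130,750 + €26,150 = €156,900
Minimum €113,390: €156,900 meets the minimum, no increase.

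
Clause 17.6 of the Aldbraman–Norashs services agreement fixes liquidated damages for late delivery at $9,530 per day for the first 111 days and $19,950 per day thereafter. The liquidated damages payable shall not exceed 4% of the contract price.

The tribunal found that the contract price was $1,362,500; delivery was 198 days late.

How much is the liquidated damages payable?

$54,500

First 111 days: 111 × $9,530 = $1,057,830
Remaining days: (198 − 111) × $19,950 = $1,735,650
Accrued per-day damages: $1,057,830 + $1,735,650 = $2,793,480
Cap: 4% of $1,362,500 = $54,500
Cap at $54,500: $2,793,480 exceeds the cap → $54,500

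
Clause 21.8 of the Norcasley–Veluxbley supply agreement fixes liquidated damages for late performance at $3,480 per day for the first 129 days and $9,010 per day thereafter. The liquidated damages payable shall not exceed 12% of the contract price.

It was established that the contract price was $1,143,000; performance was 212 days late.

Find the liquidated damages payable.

$137,160

First 129 days: 129 × $3,480 = $448,920
Remaining days: (212 − 129) × $9,010 = $747,830
Accrued per-day damages: $448,920 + $747,830 = $1,196,750
Cap: 12% of $1,143,000 = $137,160
Cap at $137,160: $1,196,750 exceeds the cap → $137,160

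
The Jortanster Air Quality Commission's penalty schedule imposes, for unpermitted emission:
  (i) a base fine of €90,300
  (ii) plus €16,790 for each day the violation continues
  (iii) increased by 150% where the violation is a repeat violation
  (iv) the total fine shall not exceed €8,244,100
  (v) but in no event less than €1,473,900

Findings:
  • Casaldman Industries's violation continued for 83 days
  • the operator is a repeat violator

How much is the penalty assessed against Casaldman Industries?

€3,709,675

Per-day component: 83 × €16,790 = €1,393,570
Base plus per-day: €90,300 + €1,393,570 = €1,483,870
Enhancement: 150% of €1,483,870 = €2,225,805
Enhanced fine: €1,483,870 + €2,225,805 = €3,709,675
Cap at €8,244,100: €3,709,675 is within the cap, no reduction.
Minimum €1,473,900: €3,709,675 meets the minimum, no increase.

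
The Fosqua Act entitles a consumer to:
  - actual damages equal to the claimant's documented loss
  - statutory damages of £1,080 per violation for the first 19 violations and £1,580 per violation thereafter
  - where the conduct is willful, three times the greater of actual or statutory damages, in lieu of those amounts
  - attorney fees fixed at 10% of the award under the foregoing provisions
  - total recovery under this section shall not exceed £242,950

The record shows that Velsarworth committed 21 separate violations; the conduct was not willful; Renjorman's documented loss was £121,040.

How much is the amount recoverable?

£159,192

First 19 violations: 19 × £1,080 = £20,520
Remaining violations: (21 − 19) × £1,580 = £3,160
Statutory damages: £20,520 + £3,160 = £23,680
Conduct not willful: the in-lieu enhancement does not apply.
Actual plus statutory damages: £121,040 + £23,680 = £144,720
Attorney fees: 10% of £144,720 = £14,472
Total before cap: £144,720 + £14,472 = £159,192
Cap at £242,950: £159,192 is within the cap, no reduction.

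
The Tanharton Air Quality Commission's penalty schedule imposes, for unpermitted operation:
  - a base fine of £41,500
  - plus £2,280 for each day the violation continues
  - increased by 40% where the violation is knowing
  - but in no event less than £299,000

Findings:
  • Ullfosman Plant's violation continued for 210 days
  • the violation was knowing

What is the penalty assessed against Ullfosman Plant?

Per-day component: 210 × £2,280 = £478,800
Base plus per-day: £41,500 + £478,800 = £520,300
Enhancement: 40% of £520,300 = £208,120
Enhanced fine: £520,300 + £208,120 = £728,420
Minimum £299,000: £728,420 meets the minimum, no increase.

Civil penalty: £728,420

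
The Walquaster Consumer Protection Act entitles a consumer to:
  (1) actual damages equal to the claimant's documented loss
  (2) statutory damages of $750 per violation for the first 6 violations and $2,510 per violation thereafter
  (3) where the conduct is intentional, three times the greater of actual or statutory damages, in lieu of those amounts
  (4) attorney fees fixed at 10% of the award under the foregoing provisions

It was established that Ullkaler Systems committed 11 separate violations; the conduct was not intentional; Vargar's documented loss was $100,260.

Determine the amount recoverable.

First 6 violations: 6 × $750 = $4,500
Remaining violations: (11 − 6) × $2,510 = $12,550
Statutory damages: $4,500 + $12,550 = $17,050
Conduct not intentional: the in-lieu enhancement does not apply.
Actual plus statutory damages: $100,260 + $17,050 = $117,310
Attorney fees: 10% of $117,310 = $11,731
Total recovery: $117,310 + $11,731 = $129,041

$129,041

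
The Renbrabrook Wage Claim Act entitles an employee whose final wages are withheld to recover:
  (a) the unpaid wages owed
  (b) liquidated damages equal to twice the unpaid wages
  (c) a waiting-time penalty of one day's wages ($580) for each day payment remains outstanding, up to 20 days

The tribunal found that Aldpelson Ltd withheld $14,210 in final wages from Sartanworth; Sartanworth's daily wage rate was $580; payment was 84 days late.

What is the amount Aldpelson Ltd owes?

$54,230

Doubled: 2 × $14,210 = $28,420
Penalty days: min(84, 20) = 20
Waiting-time penalty: 20 × $580 = $11,600
Total award: $14,210 + $28,420 + $11,600 = $54,230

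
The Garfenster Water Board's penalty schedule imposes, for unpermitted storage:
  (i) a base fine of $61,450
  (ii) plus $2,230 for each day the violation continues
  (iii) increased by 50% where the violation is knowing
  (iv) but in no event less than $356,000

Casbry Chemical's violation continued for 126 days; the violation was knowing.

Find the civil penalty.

$513,645

Per-day component: 126 × $2,230 = $280,980
Base plus per-day: $61,450 + $280,980 = $342,430
Enhancement: 50% of $342,430 = $171,215
Enhanced fine: $342,430 + $171,215 = $513,645
Minimum $356,000: $513,645 meets the minimum, no increase.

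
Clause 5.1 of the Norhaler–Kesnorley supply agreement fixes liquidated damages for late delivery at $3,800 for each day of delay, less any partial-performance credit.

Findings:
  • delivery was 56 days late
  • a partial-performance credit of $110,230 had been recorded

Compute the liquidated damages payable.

$102,570

Per-day damages: 56 × $3,800 = $212,800
Less partial-performance credit: $212,800 − $110,230 = $102,570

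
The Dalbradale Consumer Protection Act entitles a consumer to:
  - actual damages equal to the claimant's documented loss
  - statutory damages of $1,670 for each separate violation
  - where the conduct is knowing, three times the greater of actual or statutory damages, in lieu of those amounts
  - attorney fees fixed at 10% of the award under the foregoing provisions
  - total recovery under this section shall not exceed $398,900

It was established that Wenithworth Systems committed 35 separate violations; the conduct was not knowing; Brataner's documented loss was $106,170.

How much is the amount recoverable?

Statutory damages: 35 × $1,670 = $58,450
Conduct not knowing: the in-lieu enhancement does not apply.
Actual plus statutory damages: $106,170 + $58,450 = $164,620
Attorney fees: 10% of $164,620 = $16,462
Total before cap: $164,620 + $16,462 = $181,082
Cap at $398,900: $181,082 is within the cap, no reduction.

$181,082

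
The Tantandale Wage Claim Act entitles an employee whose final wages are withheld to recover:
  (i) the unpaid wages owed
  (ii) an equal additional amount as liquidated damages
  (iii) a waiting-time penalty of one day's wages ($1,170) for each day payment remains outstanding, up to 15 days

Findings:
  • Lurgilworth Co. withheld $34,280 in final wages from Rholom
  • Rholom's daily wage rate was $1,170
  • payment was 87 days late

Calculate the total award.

Liquidated damages (equal amount): $34,280
Penalty days: min(87, 15) = 15
Waiting-time penalty: 15 × $1,170 = $17,550
Total award: $34,280 + $34,280 + $17,550 = $86,110

$86,110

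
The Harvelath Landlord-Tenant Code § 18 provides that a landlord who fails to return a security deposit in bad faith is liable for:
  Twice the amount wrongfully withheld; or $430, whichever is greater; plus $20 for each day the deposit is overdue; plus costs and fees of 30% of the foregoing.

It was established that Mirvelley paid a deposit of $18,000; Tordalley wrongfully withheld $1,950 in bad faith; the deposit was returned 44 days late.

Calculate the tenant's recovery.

Doubled: 2 × $1,950 = $3,900
Minimum $430: $3,900 meets the minimum, no increase.
Late-return penalty: 44 × $20 = $880
Damages plus late penalty: $3,900 + $880 = $4,780
Costs and fees: 30% of $4,780 = $1,434
Total recovery: $4,780 + $1,434 = $6,214

$6,214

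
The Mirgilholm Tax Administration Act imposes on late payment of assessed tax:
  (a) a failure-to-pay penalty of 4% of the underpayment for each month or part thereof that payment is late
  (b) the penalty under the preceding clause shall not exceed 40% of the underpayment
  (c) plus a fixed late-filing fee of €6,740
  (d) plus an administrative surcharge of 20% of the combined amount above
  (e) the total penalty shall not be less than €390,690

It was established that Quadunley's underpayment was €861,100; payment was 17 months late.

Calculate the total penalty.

€421,416

Accrued rate: 4% × 17 = 68%, capped at 40% → 40%
Failure-to-pay penalty: 40% of €861,100 = €344,440
Penalty before surcharge: €344,440 + €6,740 = €351,180
Administrative surcharge: 20% of €351,180 = €70,236
Total penalty: €351,180 + €70,236 = €421,416
Minimum €390,690: €421,416 meets the minimum, no increase.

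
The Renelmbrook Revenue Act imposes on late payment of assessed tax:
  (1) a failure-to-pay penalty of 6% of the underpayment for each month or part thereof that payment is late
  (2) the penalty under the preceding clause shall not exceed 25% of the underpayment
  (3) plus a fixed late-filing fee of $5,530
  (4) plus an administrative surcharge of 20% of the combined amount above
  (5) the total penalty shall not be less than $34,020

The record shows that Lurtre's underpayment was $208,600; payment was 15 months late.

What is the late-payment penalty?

Penalty: $69,216

Accrued rate: 6% × 15 = 90%, capped at 25% → 25%
Failure-to-pay penalty: 25% of $208,600 = $52,150
Penalty before surcharge: $52,150 + $5,530 = $57,680
Administrative surcharge: 20% of $57,680 = $11,536
Total penalty: $57,680 + $11,536 = $69,216
Minimum $34,020: $69,216 meets the minimum, no increase.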